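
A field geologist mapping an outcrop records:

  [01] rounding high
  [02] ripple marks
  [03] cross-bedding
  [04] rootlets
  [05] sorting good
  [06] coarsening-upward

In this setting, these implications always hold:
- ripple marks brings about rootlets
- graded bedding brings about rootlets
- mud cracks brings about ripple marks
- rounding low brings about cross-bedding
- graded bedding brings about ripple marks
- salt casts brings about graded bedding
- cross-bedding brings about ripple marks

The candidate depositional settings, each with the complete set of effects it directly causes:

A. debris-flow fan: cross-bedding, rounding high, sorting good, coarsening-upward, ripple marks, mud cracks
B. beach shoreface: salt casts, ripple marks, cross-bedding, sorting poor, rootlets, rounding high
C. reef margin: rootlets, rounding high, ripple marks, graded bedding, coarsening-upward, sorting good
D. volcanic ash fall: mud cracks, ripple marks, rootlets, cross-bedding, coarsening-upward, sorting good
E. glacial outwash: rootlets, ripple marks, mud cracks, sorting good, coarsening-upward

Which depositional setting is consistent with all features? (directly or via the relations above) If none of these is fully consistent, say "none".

Checking each candidate against the observations:
(A) debris-flow fan — rounding high ✓; ripple marks ✓; cross-bedding ✓; rootlets ✓ (via ripple marks → rootlets); sorting good ✓; coarsening-upward ✓
(B) beach shoreface — rounding high ✓; ripple marks ✓; cross-bedding ✓; rootlets ✓; sorting good ✗; coarsening-upward ✗
(C) reef margin — does not account for cross-bedding
(D) volcanic ash fall — rounding high ✗; ripple marks ✓; cross-bedding ✓; rootlets ✓; sorting good ✓; coarsening-upward ✓
(E) glacial outwash — rounding high ✗; ripple marks ✓; cross-bedding ✗; rootlets ✓; sorting good ✓; coarsening-upward ✓
(A) is the only candidate with no mismatches.

A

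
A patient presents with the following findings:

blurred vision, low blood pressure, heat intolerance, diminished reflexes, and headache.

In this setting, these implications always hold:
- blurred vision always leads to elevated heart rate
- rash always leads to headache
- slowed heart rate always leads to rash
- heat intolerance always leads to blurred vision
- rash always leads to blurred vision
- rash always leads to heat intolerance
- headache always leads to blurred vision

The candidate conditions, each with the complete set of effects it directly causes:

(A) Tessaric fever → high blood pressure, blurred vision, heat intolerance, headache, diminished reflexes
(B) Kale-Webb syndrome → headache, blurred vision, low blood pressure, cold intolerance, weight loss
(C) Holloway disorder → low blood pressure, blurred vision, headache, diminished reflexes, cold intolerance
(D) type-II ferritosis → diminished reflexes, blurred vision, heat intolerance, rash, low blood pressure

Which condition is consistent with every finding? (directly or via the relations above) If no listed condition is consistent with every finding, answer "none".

D

Testing each hypothesis:
(A) Tessaric fever — blurred vision yes; low blood pressure NO; heat intolerance yes; diminished reflexes yes; headache yes
(B) Kale-Webb syndrome — blurred vision yes; low blood pressure yes; heat intolerance NO; diminished reflexes NO; headache yes
(C) Holloway disorder — fails on heat intolerance (predicts cold intolerance, not heat intolerance)
(D) type-II ferritosis — blurred vision yes; low blood pressure yes; heat intolerance yes; diminished reflexes yes; headache yes (via rash → headache)
(D) is the only candidate with no mismatches.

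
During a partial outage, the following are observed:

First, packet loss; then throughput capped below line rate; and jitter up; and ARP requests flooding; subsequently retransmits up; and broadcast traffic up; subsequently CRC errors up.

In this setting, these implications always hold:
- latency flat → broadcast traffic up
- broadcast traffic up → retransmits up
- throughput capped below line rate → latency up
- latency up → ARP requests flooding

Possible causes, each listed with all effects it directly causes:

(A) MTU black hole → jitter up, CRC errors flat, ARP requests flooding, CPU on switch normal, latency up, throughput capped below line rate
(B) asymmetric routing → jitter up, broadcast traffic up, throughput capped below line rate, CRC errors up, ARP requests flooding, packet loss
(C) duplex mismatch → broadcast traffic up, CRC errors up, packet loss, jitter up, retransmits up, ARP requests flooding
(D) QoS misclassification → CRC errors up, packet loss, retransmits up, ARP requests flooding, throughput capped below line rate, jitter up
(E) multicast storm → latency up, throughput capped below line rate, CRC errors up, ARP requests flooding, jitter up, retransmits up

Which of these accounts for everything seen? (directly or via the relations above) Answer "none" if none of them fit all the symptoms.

B

Testing each hypothesis:
(A) MTU black hole — packet loss NO; throughput capped below line rate yes; jitter up yes; ARP requests flooding yes; retransmits up NO; broadcast traffic up NO; CRC errors up NO
(B) asymmetric routing — accounts for every observation (retransmits up through broadcast traffic up → retransmits up)
(C) duplex mismatch — packet loss yes; throughput capped below line rate NO; jitter up yes; ARP requests flooding yes; retransmits up yes; broadcast traffic up yes; CRC errors up yes
(D) QoS misclassification — packet loss yes; throughput capped below line rate yes; jitter up yes; ARP requests flooding yes; retransmits up yes; broadcast traffic up NO; CRC errors up yes
(E) multicast storm — packet loss NO; throughput capped below line rate yes; jitter up yes; ARP requests flooding yes; retransmits up yes; broadcast traffic up NO; CRC errors up yes
Only (B) is consistent with every observation.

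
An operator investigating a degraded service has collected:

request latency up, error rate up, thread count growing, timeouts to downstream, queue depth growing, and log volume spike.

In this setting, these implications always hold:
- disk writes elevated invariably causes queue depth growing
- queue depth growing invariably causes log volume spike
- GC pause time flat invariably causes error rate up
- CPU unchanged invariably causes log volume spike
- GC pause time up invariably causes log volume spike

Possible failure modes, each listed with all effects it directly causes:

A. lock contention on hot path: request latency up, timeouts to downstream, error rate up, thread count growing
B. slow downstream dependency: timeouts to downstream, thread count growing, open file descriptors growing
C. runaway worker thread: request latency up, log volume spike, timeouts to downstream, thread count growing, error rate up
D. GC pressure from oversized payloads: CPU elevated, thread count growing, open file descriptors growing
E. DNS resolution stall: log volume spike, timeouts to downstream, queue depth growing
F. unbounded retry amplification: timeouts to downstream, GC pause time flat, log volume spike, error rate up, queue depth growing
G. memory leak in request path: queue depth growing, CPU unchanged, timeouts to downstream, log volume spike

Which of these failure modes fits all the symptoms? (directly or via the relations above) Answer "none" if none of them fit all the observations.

Testing each hypothesis:
(A) lock contention on hot path — does not account for queue depth growing, log volume spike
(B) slow downstream dependency — request latency up NO; error rate up NO; thread count growing yes; timeouts to downstream yes; queue depth growing NO; log volume spike NO
(C) runaway worker thread — does not account for queue depth growing
(D) GC pressure from oversized payloads — does not account for request latency up, error rate up, timeouts to downstream, queue depth growing, log volume spike
(E) DNS resolution stall — does not account for request latency up, error rate up, thread count growing
(F) unbounded retry amplification — does not account for request latency up, thread count growing
(G) memory leak in request path — request latency up NO; error rate up NO; thread count growing NO; timeouts to downstream yes; queue depth growing yes; log volume spike yes
None of the listed candidates fits everything.

none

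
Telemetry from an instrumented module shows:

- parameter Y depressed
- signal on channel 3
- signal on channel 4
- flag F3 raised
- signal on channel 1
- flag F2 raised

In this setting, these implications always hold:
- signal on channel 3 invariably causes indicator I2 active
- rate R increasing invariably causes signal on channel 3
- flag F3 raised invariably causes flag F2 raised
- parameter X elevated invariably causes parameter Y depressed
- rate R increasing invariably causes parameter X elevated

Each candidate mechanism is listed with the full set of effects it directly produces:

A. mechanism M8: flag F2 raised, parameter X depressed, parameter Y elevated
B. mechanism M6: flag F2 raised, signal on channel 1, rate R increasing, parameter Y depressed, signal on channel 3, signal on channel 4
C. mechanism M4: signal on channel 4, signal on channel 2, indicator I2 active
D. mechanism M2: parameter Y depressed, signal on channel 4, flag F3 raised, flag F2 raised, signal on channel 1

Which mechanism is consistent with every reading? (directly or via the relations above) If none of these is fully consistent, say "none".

Testing each hypothesis:
(A) mechanism M8 — fails on parameter Y depressed, signal on channel 3, signal on channel 4, flag F3 raised, signal on channel 1 (predicts parameter Y elevated, not parameter Y depressed)
(B) mechanism M6 — does not account for flag F3 raised
(C) mechanism M4 — does not account for parameter Y depressed, signal on channel 3, flag F3 raised, signal on channel 1, flag F2 raised
(D) mechanism M2 — does not account for signal on channel 3
No candidate is consistent with all observations.

none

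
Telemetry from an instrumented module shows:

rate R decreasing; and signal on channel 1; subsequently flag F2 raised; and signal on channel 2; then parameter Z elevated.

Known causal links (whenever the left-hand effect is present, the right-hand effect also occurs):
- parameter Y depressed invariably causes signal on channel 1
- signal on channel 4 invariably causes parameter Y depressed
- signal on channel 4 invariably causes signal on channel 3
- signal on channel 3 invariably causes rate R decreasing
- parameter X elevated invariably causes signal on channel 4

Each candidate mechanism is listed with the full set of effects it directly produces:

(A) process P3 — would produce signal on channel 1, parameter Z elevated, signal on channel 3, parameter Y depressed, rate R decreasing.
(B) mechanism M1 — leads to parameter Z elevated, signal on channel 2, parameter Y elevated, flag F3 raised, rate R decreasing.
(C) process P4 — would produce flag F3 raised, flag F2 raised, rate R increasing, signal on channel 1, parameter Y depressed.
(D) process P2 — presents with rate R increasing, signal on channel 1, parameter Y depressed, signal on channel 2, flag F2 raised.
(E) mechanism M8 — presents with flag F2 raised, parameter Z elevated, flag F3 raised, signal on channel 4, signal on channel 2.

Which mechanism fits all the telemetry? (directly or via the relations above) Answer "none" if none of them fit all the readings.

Testing each hypothesis:
(A) process P3 — rate R decreasing +; signal on channel 1 +; flag F2 raised -; signal on channel 2 -; parameter Z elevated +
(B) mechanism M1 — does not account for signal on channel 1, flag F2 raised
(C) process P4 — fails on rate R decreasing, signal on channel 2, parameter Z elevated (predicts rate R increasing, not rate R decreasing)
(D) process P2 — rate R decreasing -; signal on channel 1 +; flag F2 raised +; signal on channel 2 +; parameter Z elevated -
(E) mechanism M8 — accounts for every observation (rate R decreasing through signal on channel 4 → signal on channel 3 → rate R decreasing)
(E) is the only candidate with no mismatches.

E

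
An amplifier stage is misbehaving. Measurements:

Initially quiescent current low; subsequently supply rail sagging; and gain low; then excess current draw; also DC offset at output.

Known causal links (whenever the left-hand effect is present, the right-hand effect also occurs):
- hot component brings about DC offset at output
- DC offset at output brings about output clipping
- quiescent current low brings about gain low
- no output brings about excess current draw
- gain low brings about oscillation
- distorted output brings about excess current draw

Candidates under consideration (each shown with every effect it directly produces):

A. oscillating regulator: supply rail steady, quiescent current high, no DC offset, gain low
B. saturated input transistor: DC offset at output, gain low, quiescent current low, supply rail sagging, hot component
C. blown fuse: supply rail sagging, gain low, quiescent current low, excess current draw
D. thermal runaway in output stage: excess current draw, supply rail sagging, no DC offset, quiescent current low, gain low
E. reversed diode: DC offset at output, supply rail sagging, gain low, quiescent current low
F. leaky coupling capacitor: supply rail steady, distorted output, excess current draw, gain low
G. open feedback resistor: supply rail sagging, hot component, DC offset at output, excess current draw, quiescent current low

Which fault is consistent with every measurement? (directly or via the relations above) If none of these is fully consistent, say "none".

Checking each candidate against the observations:
(A) oscillating regulator — quiescent current low miss; supply rail sagging miss; gain low match; excess current draw miss; DC offset at output miss
(B) saturated input transistor — quiescent current low match; supply rail sagging match; gain low match; excess current draw miss; DC offset at output match
(C) blown fuse — does not account for DC offset at output
(D) thermal runaway in output stage — fails on DC offset at output (predicts no DC offset, not DC offset at output)
(E) reversed diode — quiescent current low match; supply rail sagging match; gain low match; excess current draw miss; DC offset at output match
(F) leaky coupling capacitor — fails on quiescent current low, supply rail sagging, DC offset at output (predicts supply rail steady, not supply rail sagging)
(G) open feedback resistor — accounts for every observation (gain low by quiescent current low → gain low)
Only (G) is consistent with every observation.

G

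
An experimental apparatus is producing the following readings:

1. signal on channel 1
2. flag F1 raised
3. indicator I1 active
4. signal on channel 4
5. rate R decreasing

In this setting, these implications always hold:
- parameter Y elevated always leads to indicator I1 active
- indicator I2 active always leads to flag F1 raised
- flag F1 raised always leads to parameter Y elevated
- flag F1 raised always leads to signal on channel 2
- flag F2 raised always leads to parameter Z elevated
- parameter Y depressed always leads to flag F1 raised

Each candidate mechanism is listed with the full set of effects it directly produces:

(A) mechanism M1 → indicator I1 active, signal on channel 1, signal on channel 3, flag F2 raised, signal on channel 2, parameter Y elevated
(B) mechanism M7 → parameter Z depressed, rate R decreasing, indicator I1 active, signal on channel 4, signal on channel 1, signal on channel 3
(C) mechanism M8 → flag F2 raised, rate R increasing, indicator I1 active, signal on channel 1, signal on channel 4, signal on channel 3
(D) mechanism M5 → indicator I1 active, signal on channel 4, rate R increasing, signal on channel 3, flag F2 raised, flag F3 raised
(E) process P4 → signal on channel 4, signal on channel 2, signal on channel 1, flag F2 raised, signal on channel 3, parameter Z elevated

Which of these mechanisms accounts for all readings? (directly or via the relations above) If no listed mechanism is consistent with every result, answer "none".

Checking each candidate against the observations:
(A) mechanism M1 — does not account for flag F1 raised, signal on channel 4, rate R decreasing
(B) mechanism M7 — signal on channel 1 match; flag F1 raised miss; indicator I1 active match; signal on channel 4 match; rate R decreasing match
(C) mechanism M8 — fails on flag F1 raised, rate R decreasing (predicts rate R increasing, not rate R decreasing)
(D) mechanism M5 — fails on signal on channel 1, flag F1 raised, rate R decreasing (predicts rate R increasing, not rate R decreasing)
(E) process P4 — does not account for flag F1 raised, indicator I1 active, rate R decreasing
None of the listed candidates fits everything.

none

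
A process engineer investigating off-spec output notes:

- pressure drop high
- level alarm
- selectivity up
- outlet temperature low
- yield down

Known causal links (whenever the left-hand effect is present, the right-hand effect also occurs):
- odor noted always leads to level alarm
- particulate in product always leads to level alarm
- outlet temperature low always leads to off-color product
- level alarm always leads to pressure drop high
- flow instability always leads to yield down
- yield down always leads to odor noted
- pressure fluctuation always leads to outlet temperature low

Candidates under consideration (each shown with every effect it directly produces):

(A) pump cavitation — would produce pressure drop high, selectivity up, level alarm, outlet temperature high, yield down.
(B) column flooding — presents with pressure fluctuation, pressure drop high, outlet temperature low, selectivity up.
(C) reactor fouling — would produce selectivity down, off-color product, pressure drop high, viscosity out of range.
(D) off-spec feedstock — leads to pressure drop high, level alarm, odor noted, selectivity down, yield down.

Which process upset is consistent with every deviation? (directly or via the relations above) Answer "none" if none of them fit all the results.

Testing each hypothesis:
(A) pump cavitation — pressure drop high match; level alarm match; selectivity up match; outlet temperature low miss; yield down match
(B) column flooding — pressure drop high match; level alarm miss; selectivity up match; outlet temperature low match; yield down miss
(C) reactor fouling — pressure drop high match; level alarm miss; selectivity up miss; outlet temperature low miss; yield down miss
(D) off-spec feedstock — pressure drop high match; level alarm match; selectivity up miss; outlet temperature low miss; yield down match
None of the listed candidates fits everything.

none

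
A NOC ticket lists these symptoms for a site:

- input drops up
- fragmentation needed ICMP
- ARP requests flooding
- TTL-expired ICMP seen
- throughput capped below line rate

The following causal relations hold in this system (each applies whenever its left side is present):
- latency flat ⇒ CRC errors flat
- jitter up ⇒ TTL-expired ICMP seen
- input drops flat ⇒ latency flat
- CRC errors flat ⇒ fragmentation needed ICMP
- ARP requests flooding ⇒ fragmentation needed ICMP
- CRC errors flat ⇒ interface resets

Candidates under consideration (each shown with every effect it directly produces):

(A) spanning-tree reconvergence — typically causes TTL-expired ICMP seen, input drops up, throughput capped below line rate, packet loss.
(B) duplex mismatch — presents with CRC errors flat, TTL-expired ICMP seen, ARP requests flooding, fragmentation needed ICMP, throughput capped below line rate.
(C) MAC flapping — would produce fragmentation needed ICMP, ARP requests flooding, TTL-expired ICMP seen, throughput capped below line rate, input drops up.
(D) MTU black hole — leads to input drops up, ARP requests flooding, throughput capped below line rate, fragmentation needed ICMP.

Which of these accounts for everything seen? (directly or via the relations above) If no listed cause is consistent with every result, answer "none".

For each candidate, compare predicted effects to what was observed:
(A) spanning-tree reconvergence — does not account for fragmentation needed ICMP, ARP requests flooding
(B) duplex mismatch — does not account for input drops up
(C) MAC flapping — input drops up match; fragmentation needed ICMP match; ARP requests flooding match; TTL-expired ICMP seen match; throughput capped below line rate match
(D) MTU black hole — does not account for TTL-expired ICMP seen
(C) is the only candidate with no mismatches.

C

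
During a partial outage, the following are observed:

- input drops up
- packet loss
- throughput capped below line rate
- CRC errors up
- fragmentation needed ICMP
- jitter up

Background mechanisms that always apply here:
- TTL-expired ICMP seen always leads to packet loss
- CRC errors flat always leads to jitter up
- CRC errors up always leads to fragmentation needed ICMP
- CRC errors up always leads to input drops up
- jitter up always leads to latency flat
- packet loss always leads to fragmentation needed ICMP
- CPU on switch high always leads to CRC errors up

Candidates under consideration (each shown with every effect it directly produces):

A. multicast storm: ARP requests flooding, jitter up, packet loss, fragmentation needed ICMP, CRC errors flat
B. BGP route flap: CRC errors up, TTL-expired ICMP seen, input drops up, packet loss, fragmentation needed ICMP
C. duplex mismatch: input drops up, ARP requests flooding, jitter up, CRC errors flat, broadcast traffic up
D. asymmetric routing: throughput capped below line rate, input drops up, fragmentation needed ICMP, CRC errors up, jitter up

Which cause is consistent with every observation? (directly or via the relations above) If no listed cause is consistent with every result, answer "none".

Per-candidate check:
(A) multicast storm — input drops up -; packet loss +; throughput capped below line rate -; CRC errors up -; fragmentation needed ICMP +; jitter up +
(B) BGP route flap — does not account for throughput capped below line rate, jitter up
(C) duplex mismatch — input drops up +; packet loss -; throughput capped below line rate -; CRC errors up -; fragmentation needed ICMP -; jitter up +
(D) asymmetric routing — does not account for packet loss
No candidate is consistent with all observations.

none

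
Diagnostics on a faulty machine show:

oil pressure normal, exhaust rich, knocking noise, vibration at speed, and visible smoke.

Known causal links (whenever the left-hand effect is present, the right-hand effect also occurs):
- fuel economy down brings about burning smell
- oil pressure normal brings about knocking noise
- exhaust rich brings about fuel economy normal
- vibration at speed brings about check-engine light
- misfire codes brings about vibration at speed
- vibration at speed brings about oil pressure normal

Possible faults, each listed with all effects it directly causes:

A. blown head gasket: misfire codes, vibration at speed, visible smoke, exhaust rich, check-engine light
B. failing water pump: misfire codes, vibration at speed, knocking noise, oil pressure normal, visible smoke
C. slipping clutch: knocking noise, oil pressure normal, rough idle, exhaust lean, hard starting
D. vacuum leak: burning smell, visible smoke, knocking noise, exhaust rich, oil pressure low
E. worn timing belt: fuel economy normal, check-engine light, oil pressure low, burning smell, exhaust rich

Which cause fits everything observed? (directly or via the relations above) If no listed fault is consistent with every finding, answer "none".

For each candidate, compare predicted effects to what was observed:
(A) blown head gasket — accounts for every observation (oil pressure normal by vibration at speed → oil pressure normal)
(B) failing water pump — does not account for exhaust rich
(C) slipping clutch — oil pressure normal ✓; exhaust rich ✗; knocking noise ✓; vibration at speed ✗; visible smoke ✗
(D) vacuum leak — oil pressure normal ✗; exhaust rich ✓; knocking noise ✓; vibration at speed ✗; visible smoke ✓
(E) worn timing belt — oil pressure normal ✗; exhaust rich ✓; knocking noise ✗; vibration at speed ✗; visible smoke ✗
(A) alone accounts for all the evidence.

A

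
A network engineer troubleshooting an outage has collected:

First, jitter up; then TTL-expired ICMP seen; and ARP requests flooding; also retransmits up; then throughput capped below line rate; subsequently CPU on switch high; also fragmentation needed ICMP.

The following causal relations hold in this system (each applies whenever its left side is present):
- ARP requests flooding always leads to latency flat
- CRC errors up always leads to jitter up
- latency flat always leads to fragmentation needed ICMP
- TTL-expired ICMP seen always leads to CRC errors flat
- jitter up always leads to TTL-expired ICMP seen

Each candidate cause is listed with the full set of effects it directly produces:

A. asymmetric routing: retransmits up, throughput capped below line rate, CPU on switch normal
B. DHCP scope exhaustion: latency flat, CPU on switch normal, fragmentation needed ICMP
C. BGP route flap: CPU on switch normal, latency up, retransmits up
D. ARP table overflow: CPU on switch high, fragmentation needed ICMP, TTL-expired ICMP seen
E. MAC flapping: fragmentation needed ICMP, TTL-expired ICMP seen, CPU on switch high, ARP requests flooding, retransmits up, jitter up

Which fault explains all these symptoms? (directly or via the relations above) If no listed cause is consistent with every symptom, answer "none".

Per-candidate check:
(A) asymmetric routing — jitter up ✗; TTL-expired ICMP seen ✗; ARP requests flooding ✗; retransmits up ✓; throughput capped below line rate ✓; CPU on switch high ✗; fragmentation needed ICMP ✗
(B) DHCP scope exhaustion — fails on jitter up, TTL-expired ICMP seen, ARP requests flooding, retransmits up, throughput capped below line rate, CPU on switch high (predicts CPU on switch normal, not CPU on switch high)
(C) BGP route flap — jitter up ✗; TTL-expired ICMP seen ✗; ARP requests flooding ✗; retransmits up ✓; throughput capped below line rate ✗; CPU on switch high ✗; fragmentation needed ICMP ✗
(D) ARP table overflow — does not account for jitter up, ARP requests flooding, retransmits up, throughput capped below line rate
(E) MAC flapping — does not account for throughput capped below line rate
None of the listed candidates fits everything.

none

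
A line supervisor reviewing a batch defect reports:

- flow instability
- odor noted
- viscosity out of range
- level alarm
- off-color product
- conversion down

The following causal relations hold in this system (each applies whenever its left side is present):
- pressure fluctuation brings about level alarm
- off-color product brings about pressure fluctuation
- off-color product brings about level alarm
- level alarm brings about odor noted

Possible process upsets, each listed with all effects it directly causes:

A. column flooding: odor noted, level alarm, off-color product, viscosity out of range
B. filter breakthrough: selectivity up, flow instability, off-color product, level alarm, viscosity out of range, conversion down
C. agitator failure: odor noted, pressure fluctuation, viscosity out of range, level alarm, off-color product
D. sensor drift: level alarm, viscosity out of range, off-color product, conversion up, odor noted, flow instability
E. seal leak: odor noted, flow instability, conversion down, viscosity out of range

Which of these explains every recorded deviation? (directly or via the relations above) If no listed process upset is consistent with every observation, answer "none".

Per-candidate check:
(A) column flooding — flow instability NO; odor noted yes; viscosity out of range yes; level alarm yes; off-color product yes; conversion down NO
(B) filter breakthrough — accounts for every observation (odor noted by level alarm → odor noted)
(C) agitator failure — does not account for flow instability, conversion down
(D) sensor drift — fails on conversion down (predicts conversion up, not conversion down)
(E) seal leak — does not account for level alarm, off-color product
(B) alone accounts for all the evidence.

B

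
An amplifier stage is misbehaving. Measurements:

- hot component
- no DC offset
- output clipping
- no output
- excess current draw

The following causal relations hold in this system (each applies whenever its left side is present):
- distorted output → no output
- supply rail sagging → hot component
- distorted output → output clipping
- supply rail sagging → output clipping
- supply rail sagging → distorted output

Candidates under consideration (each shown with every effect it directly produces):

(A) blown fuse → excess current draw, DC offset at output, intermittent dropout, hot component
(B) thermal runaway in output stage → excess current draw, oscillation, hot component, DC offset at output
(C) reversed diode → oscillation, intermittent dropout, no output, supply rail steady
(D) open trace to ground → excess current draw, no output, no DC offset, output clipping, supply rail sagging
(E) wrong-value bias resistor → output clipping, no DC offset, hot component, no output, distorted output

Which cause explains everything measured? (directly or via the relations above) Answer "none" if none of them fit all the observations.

Per-candidate check:
(A) blown fuse — fails on no DC offset, output clipping, no output (predicts DC offset at output, not no DC offset)
(B) thermal runaway in output stage — hot component match; no DC offset miss; output clipping miss; no output miss; excess current draw match
(C) reversed diode — hot component miss; no DC offset miss; output clipping miss; no output match; excess current draw miss
(D) open trace to ground — hot component match (via supply rail sagging → hot component); no DC offset match; output clipping match; no output match; excess current draw match
(E) wrong-value bias resistor — hot component match; no DC offset match; output clipping match; no output match; excess current draw miss
Only (D) is consistent with every observation.

D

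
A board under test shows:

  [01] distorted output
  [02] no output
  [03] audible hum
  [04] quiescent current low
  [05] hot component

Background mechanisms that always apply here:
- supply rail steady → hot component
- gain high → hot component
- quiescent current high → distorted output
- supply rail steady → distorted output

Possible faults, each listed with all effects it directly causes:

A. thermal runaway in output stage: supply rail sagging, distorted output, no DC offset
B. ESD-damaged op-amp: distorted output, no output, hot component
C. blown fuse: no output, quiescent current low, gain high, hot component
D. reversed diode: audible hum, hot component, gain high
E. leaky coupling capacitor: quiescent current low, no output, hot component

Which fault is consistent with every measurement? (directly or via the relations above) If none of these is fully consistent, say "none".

none

Checking each candidate against the observations:
(A) thermal runaway in output stage — distorted output +; no output -; audible hum -; quiescent current low -; hot component -
(B) ESD-damaged op-amp — does not account for audible hum, quiescent current low
(C) blown fuse — does not account for distorted output, audible hum
(D) reversed diode — does not account for distorted output, no output, quiescent current low
(E) leaky coupling capacitor — does not account for distorted output, audible hum
No candidate is consistent with all observations.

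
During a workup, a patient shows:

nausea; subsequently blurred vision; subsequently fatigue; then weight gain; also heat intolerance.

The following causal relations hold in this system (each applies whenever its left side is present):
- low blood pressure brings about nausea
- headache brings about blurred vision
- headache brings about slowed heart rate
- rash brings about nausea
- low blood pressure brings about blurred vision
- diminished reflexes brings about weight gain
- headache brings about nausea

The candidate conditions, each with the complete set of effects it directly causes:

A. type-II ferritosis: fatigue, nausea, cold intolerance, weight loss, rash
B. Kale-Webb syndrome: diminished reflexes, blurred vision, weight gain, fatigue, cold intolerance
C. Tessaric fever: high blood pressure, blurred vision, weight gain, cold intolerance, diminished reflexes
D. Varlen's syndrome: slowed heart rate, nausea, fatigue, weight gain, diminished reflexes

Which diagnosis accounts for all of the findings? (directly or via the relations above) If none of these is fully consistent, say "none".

none

For each candidate, compare predicted effects to what was observed:
(A) type-II ferritosis — nausea match; blurred vision miss; fatigue match; weight gain miss; heat intolerance miss
(B) Kale-Webb syndrome — fails on nausea, heat intolerance (predicts cold intolerance, not heat intolerance)
(C) Tessaric fever — fails on nausea, fatigue, heat intolerance (predicts cold intolerance, not heat intolerance)
(D) Varlen's syndrome — does not account for blurred vision, heat intolerance
No candidate is consistent with all observations.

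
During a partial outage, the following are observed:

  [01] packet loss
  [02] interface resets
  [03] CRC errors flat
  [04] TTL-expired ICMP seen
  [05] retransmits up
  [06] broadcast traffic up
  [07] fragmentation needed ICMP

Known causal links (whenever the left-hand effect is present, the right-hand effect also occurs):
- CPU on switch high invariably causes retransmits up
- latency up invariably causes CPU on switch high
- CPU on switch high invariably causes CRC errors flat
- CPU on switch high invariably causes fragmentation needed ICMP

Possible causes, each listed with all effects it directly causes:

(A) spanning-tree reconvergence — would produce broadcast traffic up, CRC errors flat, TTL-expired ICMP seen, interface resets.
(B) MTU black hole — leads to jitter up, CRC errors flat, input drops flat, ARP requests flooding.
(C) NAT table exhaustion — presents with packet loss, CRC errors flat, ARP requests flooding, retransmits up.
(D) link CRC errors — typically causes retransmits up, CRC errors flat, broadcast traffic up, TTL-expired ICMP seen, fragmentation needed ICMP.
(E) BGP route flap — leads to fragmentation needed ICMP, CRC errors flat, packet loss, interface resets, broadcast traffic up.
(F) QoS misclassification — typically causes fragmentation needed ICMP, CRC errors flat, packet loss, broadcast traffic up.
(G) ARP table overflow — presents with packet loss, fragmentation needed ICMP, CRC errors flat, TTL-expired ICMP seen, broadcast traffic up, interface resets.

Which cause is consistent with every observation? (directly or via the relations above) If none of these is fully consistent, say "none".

none

Checking each candidate against the observations:
(A) spanning-tree reconvergence — packet loss -; interface resets +; CRC errors flat +; TTL-expired ICMP seen +; retransmits up -; broadcast traffic up +; fragmentation needed ICMP -
(B) MTU black hole — packet loss -; interface resets -; CRC errors flat +; TTL-expired ICMP seen -; retransmits up -; broadcast traffic up -; fragmentation needed ICMP -
(C) NAT table exhaustion — packet loss +; interface resets -; CRC errors flat +; TTL-expired ICMP seen -; retransmits up +; broadcast traffic up -; fragmentation needed ICMP -
(D) link CRC errors — does not account for packet loss, interface resets
(E) BGP route flap — packet loss +; interface resets +; CRC errors flat +; TTL-expired ICMP seen -; retransmits up -; broadcast traffic up +; fragmentation needed ICMP +
(F) QoS misclassification — packet loss +; interface resets -; CRC errors flat +; TTL-expired ICMP seen -; retransmits up -; broadcast traffic up +; fragmentation needed ICMP +
(G) ARP table overflow — packet loss +; interface resets +; CRC errors flat +; TTL-expired ICMP seen +; retransmits up -; broadcast traffic up +; fragmentation needed ICMP +
None of the listed candidates fits everything.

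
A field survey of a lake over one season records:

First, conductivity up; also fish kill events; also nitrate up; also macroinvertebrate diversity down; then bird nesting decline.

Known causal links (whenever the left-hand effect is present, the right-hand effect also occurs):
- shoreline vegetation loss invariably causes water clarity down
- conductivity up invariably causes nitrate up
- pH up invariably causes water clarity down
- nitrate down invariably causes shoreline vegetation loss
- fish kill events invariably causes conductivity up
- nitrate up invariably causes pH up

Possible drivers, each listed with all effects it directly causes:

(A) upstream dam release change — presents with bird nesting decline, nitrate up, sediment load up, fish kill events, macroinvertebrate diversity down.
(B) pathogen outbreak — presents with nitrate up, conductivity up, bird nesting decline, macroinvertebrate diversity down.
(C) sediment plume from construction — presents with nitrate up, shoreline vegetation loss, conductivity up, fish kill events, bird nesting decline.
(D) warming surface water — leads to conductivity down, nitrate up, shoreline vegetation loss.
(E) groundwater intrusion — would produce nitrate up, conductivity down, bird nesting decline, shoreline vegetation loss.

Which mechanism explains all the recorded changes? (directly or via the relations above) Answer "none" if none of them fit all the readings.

A

Checking each candidate against the observations:
(A) upstream dam release change — conductivity up + (through fish kill events → conductivity up); fish kill events +; nitrate up +; macroinvertebrate diversity down +; bird nesting decline +
(B) pathogen outbreak — does not account for fish kill events
(C) sediment plume from construction — conductivity up +; fish kill events +; nitrate up +; macroinvertebrate diversity down -; bird nesting decline +
(D) warming surface water — conductivity up -; fish kill events -; nitrate up +; macroinvertebrate diversity down -; bird nesting decline -
(E) groundwater intrusion — conductivity up -; fish kill events -; nitrate up +; macroinvertebrate diversity down -; bird nesting decline +
Only (A) is consistent with every observation.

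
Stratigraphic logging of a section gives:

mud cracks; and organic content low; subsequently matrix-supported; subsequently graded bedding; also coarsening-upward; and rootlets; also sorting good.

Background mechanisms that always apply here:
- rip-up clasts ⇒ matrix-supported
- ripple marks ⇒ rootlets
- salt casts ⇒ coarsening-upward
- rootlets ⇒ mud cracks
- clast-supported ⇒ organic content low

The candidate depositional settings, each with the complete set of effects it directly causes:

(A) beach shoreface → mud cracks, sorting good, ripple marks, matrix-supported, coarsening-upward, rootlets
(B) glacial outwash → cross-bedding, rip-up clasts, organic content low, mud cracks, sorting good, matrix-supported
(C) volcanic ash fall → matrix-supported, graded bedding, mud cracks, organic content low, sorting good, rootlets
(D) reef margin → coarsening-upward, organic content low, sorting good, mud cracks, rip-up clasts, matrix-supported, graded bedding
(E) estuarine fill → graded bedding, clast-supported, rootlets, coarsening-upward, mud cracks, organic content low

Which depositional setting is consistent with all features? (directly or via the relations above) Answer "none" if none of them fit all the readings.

none

Per-candidate check:
(A) beach shoreface — does not account for organic content low, graded bedding
(B) glacial outwash — does not account for graded bedding, coarsening-upward, rootlets
(C) volcanic ash fall — mud cracks ✓; organic content low ✓; matrix-supported ✓; graded bedding ✓; coarsening-upward ✗; rootlets ✓; sorting good ✓
(D) reef margin — mud cracks ✓; organic content low ✓; matrix-supported ✓; graded bedding ✓; coarsening-upward ✓; rootlets ✗; sorting good ✓
(E) estuarine fill — mud cracks ✓; organic content low ✓; matrix-supported ✗; graded bedding ✓; coarsening-upward ✓; rootlets ✓; sorting good ✗
No candidate is consistent with all observations.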